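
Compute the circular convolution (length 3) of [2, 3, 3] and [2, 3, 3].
Use y[k] = Σ_j f[j]·g[(k-j) mod 3]. y[0] = 2×2 + 3×3 + 3×3 = 22; y[1] = 2×3 + 3×2 + 3×3 = 21; y[2] = 2×3 + 3×3 + 3×2 = 21. Result: [22, 21, 21]

[22, 21, 21]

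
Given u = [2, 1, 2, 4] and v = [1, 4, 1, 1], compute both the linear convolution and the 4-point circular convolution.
Linear: y_lin[0] = 2×1 = 2; y_lin[1] = 2×4 + 1×1 = 9; y_lin[2] = 2×1 + 1×4 + 2×1 = 8; y_lin[3] = 2×1 + 1×1 + 2×4 + 4×1 = 15; y_lin[4] = 1×1 + 2×1 + 4×4 = 19; y_lin[5] = 2×1 + 4×1 = 6; y_lin[6] = 4×1 = 4 → [2, 9, 8, 15, 19, 6, 4]. Circular (length 4): y[0] = 2×1 + 1×1 + 2×1 + 4×4 = 21; y[1] = 2×4 + 1×1 + 2×1 + 4×1 = 15; y[2] = 2×1 + 1×4 + 2×1 + 4×1 = 12; y[3] = 2×1 + 1×1 + 2×4 + 4×1 = 15 → [21, 15, 12, 15]

Linear: [2, 9, 8, 15, 19, 6, 4], Circular: [21, 15, 12, 15]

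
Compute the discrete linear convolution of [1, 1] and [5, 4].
y[0] = 1×5 = 5; y[1] = 1×4 + 1×5 = 9; y[2] = 1×4 = 4

[5, 9, 4]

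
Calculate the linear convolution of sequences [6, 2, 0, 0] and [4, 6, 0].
y[0] = 6×4 = 24; y[1] = 6×6 + 2×4 = 44; y[2] = 6×0 + 2×6 + 0×4 = 12; y[3] = 2×0 + 0×6 + 0×4 = 0; y[4] = 0×0 + 0×6 = 0; y[5] = 0×0 = 0

[24, 44, 12, 0, 0, 0]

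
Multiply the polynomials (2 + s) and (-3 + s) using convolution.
Ascending coefficients: a = [2, 1], b = [-3, 1]. c[0] = 2×-3 = -6; c[1] = 2×1 + 1×-3 = -1; c[2] = 1×1 = 1. Result coefficients: [-6, -1, 1] → -6 - s + s^2

-6 - s + s^2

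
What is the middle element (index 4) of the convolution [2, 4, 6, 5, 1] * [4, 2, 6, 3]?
Use y[k] = Σ_i a[i]·b[k-i] at k=4. y[4] = 4×3 + 6×6 + 5×2 + 1×4 = 62

62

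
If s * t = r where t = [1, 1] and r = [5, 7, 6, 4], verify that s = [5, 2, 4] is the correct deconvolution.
Forward-compute [5, 2, 4] * [1, 1]: r[0] = 5×1 = 5; r[1] = 5×1 + 2×1 = 7; r[2] = 2×1 + 4×1 = 6; r[3] = 4×1 = 4 → [5, 7, 6, 4]. Matches given r = [5, 7, 6, 4], so verified.

Verified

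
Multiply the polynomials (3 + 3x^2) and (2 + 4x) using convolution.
Ascending coefficients: a = [3, 0, 3], b = [2, 4]. c[0] = 3×2 = 6; c[1] = 3×4 + 0×2 = 12; c[2] = 0×4 + 3×2 = 6; c[3] = 3×4 = 12. Result coefficients: [6, 12, 6, 12] → 6 + 12x + 6x^2 + 12x^3

6 + 12x + 6x^2 + 12x^3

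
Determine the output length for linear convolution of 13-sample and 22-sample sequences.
Linear/full convolution length: m + n - 1 = 13 + 22 - 1 = 34

34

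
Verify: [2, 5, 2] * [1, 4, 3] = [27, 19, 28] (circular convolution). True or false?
Recompute circular convolution of [2, 5, 2] and [1, 4, 3]: y[0] = 2×1 + 5×3 + 2×4 = 25; y[1] = 2×4 + 5×1 + 2×3 = 19; y[2] = 2×3 + 5×4 + 2×1 = 28 → [25, 19, 28]. Compare to given [27, 19, 28]: they differ at index 0: given 27, correct 25, so answer: No

No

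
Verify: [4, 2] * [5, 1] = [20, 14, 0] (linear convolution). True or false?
Recompute linear convolution of [4, 2] and [5, 1]: y[0] = 4×5 = 20; y[1] = 4×1 + 2×5 = 14; y[2] = 2×1 = 2 → [20, 14, 2]. Compare to given [20, 14, 0]: they differ at index 2: given 0, correct 2, so answer: No

No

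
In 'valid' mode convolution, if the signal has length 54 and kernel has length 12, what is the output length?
'Valid' mode counts only positions where the kernel fully overlaps the signal: m - n + 1 = 54 - 12 + 1 = 43

43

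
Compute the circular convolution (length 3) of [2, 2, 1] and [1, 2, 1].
Use y[k] = Σ_j a[j]·b[(k-j) mod 3]. y[0] = 2×1 + 2×1 + 1×2 = 6; y[1] = 2×2 + 2×1 + 1×1 = 7; y[2] = 2×1 + 2×2 + 1×1 = 7. Result: [6, 7, 7]

[6, 7, 7]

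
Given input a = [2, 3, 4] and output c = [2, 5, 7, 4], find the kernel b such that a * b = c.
Output length 4 = len(a) + len(b) - 1 ⇒ len(b) = 2. Solve b forward using b[k] = (c[k] - Σ_{i≥1} a[i]·b[k-i]) / a[0]: b[0] = c[0] / a[0] = 2 / 2 = 1; b[1] = (c[1] - 3×1) / a[0] = (5 - 3×1) / 2 = 1. So b = [1, 1]. Forward-check [2, 3, 4] * [1, 1]: c[0] = 2×1 = 2; c[1] = 2×1 + 3×1 = 5; c[2] = 3×1 + 4×1 = 7; c[3] = 4×1 = 4 → [2, 5, 7, 4] ✓

[1, 1]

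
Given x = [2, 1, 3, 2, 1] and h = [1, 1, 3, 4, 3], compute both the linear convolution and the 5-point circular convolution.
Linear: y_lin[0] = 2×1 = 2; y_lin[1] = 2×1 + 1×1 = 3; y_lin[2] = 2×3 + 1×1 + 3×1 = 10; y_lin[3] = 2×4 + 1×3 + 3×1 + 2×1 = 16; y_lin[4] = 2×3 + 1×4 + 3×3 + 2×1 + 1×1 = 22; y_lin[5] = 1×3 + 3×4 + 2×3 + 1×1 = 22; y_lin[6] = 3×3 + 2×4 + 1×3 = 20; y_lin[7] = 2×3 + 1×4 = 10; y_lin[8] = 1×3 = 3 → [2, 3, 10, 16, 22, 22, 20, 10, 3]. Circular (length 5): y[0] = 2×1 + 1×3 + 3×4 + 2×3 + 1×1 = 24; y[1] = 2×1 + 1×1 + 3×3 + 2×4 + 1×3 = 23; y[2] = 2×3 + 1×1 + 3×1 + 2×3 + 1×4 = 20; y[3] = 2×4 + 1×3 + 3×1 + 2×1 + 1×3 = 19; y[4] = 2×3 + 1×4 + 3×3 + 2×1 + 1×1 = 22 → [24, 23, 20, 19, 22]

Linear: [2, 3, 10, 16, 22, 22, 20, 10, 3], Circular: [24, 23, 20, 19, 22]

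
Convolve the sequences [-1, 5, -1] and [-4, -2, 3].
y[0] = -1×-4 = 4; y[1] = -1×-2 + 5×-4 = -18; y[2] = -1×3 + 5×-2 + -1×-4 = -9; y[3] = 5×3 + -1×-2 = 17; y[4] = -1×3 = -3

[4, -18, -9, 17, -3]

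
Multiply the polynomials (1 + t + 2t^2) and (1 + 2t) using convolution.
Ascending coefficients: a = [1, 1, 2], b = [1, 2]. c[0] = 1×1 = 1; c[1] = 1×2 + 1×1 = 3; c[2] = 1×2 + 2×1 = 4; c[3] = 2×2 = 4. Result coefficients: [1, 3, 4, 4] → 1 + 3t + 4t^2 + 4t^3

1 + 3t + 4t^2 + 4t^3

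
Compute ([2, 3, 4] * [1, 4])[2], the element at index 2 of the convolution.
Use y[k] = Σ_i a[i]·b[k-i] at k=2. y[2] = 3×4 + 4×1 = 16

16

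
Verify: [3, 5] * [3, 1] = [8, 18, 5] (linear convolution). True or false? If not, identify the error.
Recompute linear convolution of [3, 5] and [3, 1]: y[0] = 3×3 = 9; y[1] = 3×1 + 5×3 = 18; y[2] = 5×1 = 5 → [9, 18, 5]. Compare to given [8, 18, 5]: they differ at index 0: given 8, correct 9, so answer: No

No. Error at index 0: given 8, correct 9.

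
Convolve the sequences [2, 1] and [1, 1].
y[0] = 2×1 = 2; y[1] = 2×1 + 1×1 = 3; y[2] = 1×1 = 1

[2, 3, 1]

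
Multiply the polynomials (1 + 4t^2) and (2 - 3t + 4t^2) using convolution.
Ascending coefficients: a = [1, 0, 4], b = [2, -3, 4]. c[0] = 1×2 = 2; c[1] = 1×-3 + 0×2 = -3; c[2] = 1×4 + 0×-3 + 4×2 = 12; c[3] = 0×4 + 4×-3 = -12; c[4] = 4×4 = 16. Result coefficients: [2, -3, 12, -12, 16] → 2 - 3t + 12t^2 - 12t^3 + 16t^4

2 - 3t + 12t^2 - 12t^3 + 16t^4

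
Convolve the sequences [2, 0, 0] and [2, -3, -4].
y[0] = 2×2 = 4; y[1] = 2×-3 + 0×2 = -6; y[2] = 2×-4 + 0×-3 + 0×2 = -8; y[3] = 0×-4 + 0×-3 = 0; y[4] = 0×-4 = 0

[4, -6, -8, 0, 0]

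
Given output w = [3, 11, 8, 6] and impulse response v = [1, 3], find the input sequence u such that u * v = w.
Deconvolve w=[3, 11, 8, 6] by v=[1, 3]. Since v[0]=1, solve forward: u[0] = w[0] / 1 = 3; u[1] = (w[1] - 3×3) / 1 = 2; u[2] = (w[2] - 2×3) / 1 = 2. So u = [3, 2, 2]. Check by forward convolution: w[0] = 3×1 = 3; w[1] = 3×3 + 2×1 = 11; w[2] = 2×3 + 2×1 = 8; w[3] = 2×3 = 6

[3, 2, 2]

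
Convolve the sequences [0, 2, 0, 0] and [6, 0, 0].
y[0] = 0×6 = 0; y[1] = 0×0 + 2×6 = 12; y[2] = 0×0 + 2×0 + 0×6 = 0; y[3] = 2×0 + 0×0 + 0×6 = 0; y[4] = 0×0 + 0×0 = 0; y[5] = 0×0 = 0

[0, 12, 0, 0, 0, 0]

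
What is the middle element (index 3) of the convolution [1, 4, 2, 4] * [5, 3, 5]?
Use y[k] = Σ_i a[i]·b[k-i] at k=3. y[3] = 4×5 + 2×3 + 4×5 = 46

46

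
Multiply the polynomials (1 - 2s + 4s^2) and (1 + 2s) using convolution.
Ascending coefficients: a = [1, -2, 4], b = [1, 2]. c[0] = 1×1 = 1; c[1] = 1×2 + -2×1 = 0; c[2] = -2×2 + 4×1 = 0; c[3] = 4×2 = 8. Result coefficients: [1, 0, 0, 8] → 1 + 8s^3

1 + 8s^3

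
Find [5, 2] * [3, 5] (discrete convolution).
y[0] = 5×3 = 15; y[1] = 5×5 + 2×3 = 31; y[2] = 2×5 = 10

[15, 31, 10]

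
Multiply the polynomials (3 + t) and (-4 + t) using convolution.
Ascending coefficients: a = [3, 1], b = [-4, 1]. c[0] = 3×-4 = -12; c[1] = 3×1 + 1×-4 = -1; c[2] = 1×1 = 1. Result coefficients: [-12, -1, 1] → -12 - t + t^2

-12 - t + t^2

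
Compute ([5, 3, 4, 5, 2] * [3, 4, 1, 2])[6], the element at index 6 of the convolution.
Use y[k] = Σ_i a[i]·b[k-i] at k=6. y[6] = 5×2 + 2×1 = 12

12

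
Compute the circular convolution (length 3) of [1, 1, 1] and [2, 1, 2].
Use y[k] = Σ_j u[j]·v[(k-j) mod 3]. y[0] = 1×2 + 1×2 + 1×1 = 5; y[1] = 1×1 + 1×2 + 1×2 = 5; y[2] = 1×2 + 1×1 + 1×2 = 5. Result: [5, 5, 5]

[5, 5, 5]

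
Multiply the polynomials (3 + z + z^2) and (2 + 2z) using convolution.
Ascending coefficients: a = [3, 1, 1], b = [2, 2]. c[0] = 3×2 = 6; c[1] = 3×2 + 1×2 = 8; c[2] = 1×2 + 1×2 = 4; c[3] = 1×2 = 2. Result coefficients: [6, 8, 4, 2] → 6 + 8z + 4z^2 + 2z^3

6 + 8z + 4z^2 + 2z^3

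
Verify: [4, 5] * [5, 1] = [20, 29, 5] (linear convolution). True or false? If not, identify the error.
Recompute linear convolution of [4, 5] and [5, 1]: y[0] = 4×5 = 20; y[1] = 4×1 + 5×5 = 29; y[2] = 5×1 = 5 → [20, 29, 5]. Given [20, 29, 5] matches, so answer: Yes

Yes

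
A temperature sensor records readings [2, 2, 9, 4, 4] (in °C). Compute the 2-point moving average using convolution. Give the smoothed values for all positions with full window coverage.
2-point moving average kernel = [1, 1]. Apply in 'valid' mode (full window coverage): avg[0] = (2 + 2) / 2 = 2.0; avg[1] = (2 + 9) / 2 = 5.5; avg[2] = (9 + 4) / 2 = 6.5; avg[3] = (4 + 4) / 2 = 4.0. Smoothed values: [2.0, 5.5, 6.5, 4.0]

[2.0, 5.5, 6.5, 4.0]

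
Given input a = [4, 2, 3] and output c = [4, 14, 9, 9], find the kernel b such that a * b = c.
Output length 4 = len(a) + len(b) - 1 ⇒ len(b) = 2. Solve b forward using b[k] = (c[k] - Σ_{i≥1} a[i]·b[k-i]) / a[0]: b[0] = c[0] / a[0] = 4 / 4 = 1; b[1] = (c[1] - 2×1) / a[0] = (14 - 2×1) / 4 = 3. So b = [1, 3]. Forward-check [4, 2, 3] * [1, 3]: c[0] = 4×1 = 4; c[1] = 4×3 + 2×1 = 14; c[2] = 2×3 + 3×1 = 9; c[3] = 3×3 = 9 → [4, 14, 9, 9] ✓

[1, 3]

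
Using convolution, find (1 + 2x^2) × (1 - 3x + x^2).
Ascending coefficients: a = [1, 0, 2], b = [1, -3, 1]. c[0] = 1×1 = 1; c[1] = 1×-3 + 0×1 = -3; c[2] = 1×1 + 0×-3 + 2×1 = 3; c[3] = 0×1 + 2×-3 = -6; c[4] = 2×1 = 2. Result coefficients: [1, -3, 3, -6, 2] → 1 - 3x + 3x^2 - 6x^3 + 2x^4

1 - 3x + 3x^2 - 6x^3 + 2x^4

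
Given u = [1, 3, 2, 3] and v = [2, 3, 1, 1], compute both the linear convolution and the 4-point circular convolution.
Linear: y_lin[0] = 1×2 = 2; y_lin[1] = 1×3 + 3×2 = 9; y_lin[2] = 1×1 + 3×3 + 2×2 = 14; y_lin[3] = 1×1 + 3×1 + 2×3 + 3×2 = 16; y_lin[4] = 3×1 + 2×1 + 3×3 = 14; y_lin[5] = 2×1 + 3×1 = 5; y_lin[6] = 3×1 = 3 → [2, 9, 14, 16, 14, 5, 3]. Circular (length 4): y[0] = 1×2 + 3×1 + 2×1 + 3×3 = 16; y[1] = 1×3 + 3×2 + 2×1 + 3×1 = 14; y[2] = 1×1 + 3×3 + 2×2 + 3×1 = 17; y[3] = 1×1 + 3×1 + 2×3 + 3×2 = 16 → [16, 14, 17, 16]

Linear: [2, 9, 14, 16, 14, 5, 3], Circular: [16, 14, 17, 16]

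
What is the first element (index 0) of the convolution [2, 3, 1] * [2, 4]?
Use y[k] = Σ_i a[i]·b[k-i] at k=0. y[0] = 2×2 = 4

4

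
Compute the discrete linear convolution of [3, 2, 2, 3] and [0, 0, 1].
y[0] = 3×0 = 0; y[1] = 3×0 + 2×0 = 0; y[2] = 3×1 + 2×0 + 2×0 = 3; y[3] = 2×1 + 2×0 + 3×0 = 2; y[4] = 2×1 + 3×0 = 2; y[5] = 3×1 = 3

[0, 0, 3, 2, 2, 3]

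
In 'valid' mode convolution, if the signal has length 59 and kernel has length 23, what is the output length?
'Valid' mode counts only positions where the kernel fully overlaps the signal: m - n + 1 = 59 - 23 + 1 = 37

37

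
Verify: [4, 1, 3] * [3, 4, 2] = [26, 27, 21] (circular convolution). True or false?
Recompute circular convolution of [4, 1, 3] and [3, 4, 2]: y[0] = 4×3 + 1×2 + 3×4 = 26; y[1] = 4×4 + 1×3 + 3×2 = 25; y[2] = 4×2 + 1×4 + 3×3 = 21 → [26, 25, 21]. Compare to given [26, 27, 21]: they differ at index 1: given 27, correct 25, so answer: No

No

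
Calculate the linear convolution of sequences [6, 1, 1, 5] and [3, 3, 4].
y[0] = 6×3 = 18; y[1] = 6×3 + 1×3 = 21; y[2] = 6×4 + 1×3 + 1×3 = 30; y[3] = 1×4 + 1×3 + 5×3 = 22; y[4] = 1×4 + 5×3 = 19; y[5] = 5×4 = 20

[18, 21, 30, 22, 19, 20]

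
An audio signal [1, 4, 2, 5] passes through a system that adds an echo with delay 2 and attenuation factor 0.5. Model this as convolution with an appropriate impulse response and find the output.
Direct-path + delayed-attenuated-path model → impulse response h = [1, 0, 0.5] (1 at lag 0, 0.5 at lag 2). Output y[n] = x[n] + 0.5·x[n - 2] (with x[n] = 0 outside 0..3): y[0] = 1 + 0.5×0 = 1; y[1] = 4 + 0.5×0 = 4; y[2] = 2 + 0.5×1 = 2.5; y[3] = 5 + 0.5×4 = 7.0; y[4] = 0 + 0.5×2 = 1.0; y[5] = 0 + 0.5×5 = 2.5. So y = [1, 4, 2.5, 7.0, 1.0, 2.5]

[1, 4, 2.5, 7.0, 1.0, 2.5]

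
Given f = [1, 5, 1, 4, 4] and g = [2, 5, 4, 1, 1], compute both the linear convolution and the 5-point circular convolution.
Linear: y_lin[0] = 1×2 = 2; y_lin[1] = 1×5 + 5×2 = 15; y_lin[2] = 1×4 + 5×5 + 1×2 = 31; y_lin[3] = 1×1 + 5×4 + 1×5 + 4×2 = 34; y_lin[4] = 1×1 + 5×1 + 1×4 + 4×5 + 4×2 = 38; y_lin[5] = 5×1 + 1×1 + 4×4 + 4×5 = 42; y_lin[6] = 1×1 + 4×1 + 4×4 = 21; y_lin[7] = 4×1 + 4×1 = 8; y_lin[8] = 4×1 = 4 → [2, 15, 31, 34, 38, 42, 21, 8, 4]. Circular (length 5): y[0] = 1×2 + 5×1 + 1×1 + 4×4 + 4×5 = 44; y[1] = 1×5 + 5×2 + 1×1 + 4×1 + 4×4 = 36; y[2] = 1×4 + 5×5 + 1×2 + 4×1 + 4×1 = 39; y[3] = 1×1 + 5×4 + 1×5 + 4×2 + 4×1 = 38; y[4] = 1×1 + 5×1 + 1×4 + 4×5 + 4×2 = 38 → [44, 36, 39, 38, 38]

Linear: [2, 15, 31, 34, 38, 42, 21, 8, 4], Circular: [44, 36, 39, 38, 38]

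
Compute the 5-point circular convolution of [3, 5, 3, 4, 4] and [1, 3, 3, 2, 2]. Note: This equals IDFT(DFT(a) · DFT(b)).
Either evaluate y[k] = Σ_j a[j]·b[(k-j) mod 5] directly, or use IDFT(DFT(a) · DFT(b)). y[0] = 3×1 + 5×2 + 3×2 + 4×3 + 4×3 = 43; y[1] = 3×3 + 5×1 + 3×2 + 4×2 + 4×3 = 40; y[2] = 3×3 + 5×3 + 3×1 + 4×2 + 4×2 = 43; y[3] = 3×2 + 5×3 + 3×3 + 4×1 + 4×2 = 42; y[4] = 3×2 + 5×2 + 3×3 + 4×3 + 4×1 = 41. Result: [43, 40, 43, 42, 41]

[43, 40, 43, 42, 41]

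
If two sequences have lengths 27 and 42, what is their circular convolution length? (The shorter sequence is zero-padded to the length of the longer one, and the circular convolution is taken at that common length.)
Circular convolution (zero-padding the shorter input) has length max(m, n) = max(27, 42) = 42

42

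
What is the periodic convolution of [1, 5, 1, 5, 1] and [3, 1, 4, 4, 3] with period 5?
Use y[k] = Σ_j s[j]·t[(k-j) mod 5]. y[0] = 1×3 + 5×3 + 1×4 + 5×4 + 1×1 = 43; y[1] = 1×1 + 5×3 + 1×3 + 5×4 + 1×4 = 43; y[2] = 1×4 + 5×1 + 1×3 + 5×3 + 1×4 = 31; y[3] = 1×4 + 5×4 + 1×1 + 5×3 + 1×3 = 43; y[4] = 1×3 + 5×4 + 1×4 + 5×1 + 1×3 = 35. Result: [43, 43, 31, 43, 35]

[43, 43, 31, 43, 35]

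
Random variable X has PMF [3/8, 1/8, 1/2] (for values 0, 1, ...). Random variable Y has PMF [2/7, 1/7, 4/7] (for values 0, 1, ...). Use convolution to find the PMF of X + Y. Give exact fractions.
P(X+Y=k) = Σ_i P(X=i)·P(Y=k-i) — a convolution of [3/8, 1/8, 1/2] and [2/7, 1/7, 4/7]. P(X+Y=0) = (3/8)×(2/7) = 3/28; P(X+Y=1) = (3/8)×(1/7) + (1/8)×(2/7) = 3/56 + 1/28 = 5/56; P(X+Y=2) = (3/8)×(4/7) + (1/8)×(1/7) + (1/2)×(2/7) = 3/14 + 1/56 + 1/7 = 3/8; P(X+Y=3) = (1/8)×(4/7) + (1/2)×(1/7) = 1/14 + 1/14 = 1/7; P(X+Y=4) = (1/2)×(4/7) = 2/7. PMF: [3/28, 5/56, 3/8, 1/7, 2/7] (sums to 1 ✓)

[3/28, 5/56, 3/8, 1/7, 2/7]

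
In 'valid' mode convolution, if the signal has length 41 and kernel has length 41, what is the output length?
'Valid' mode counts only positions where the kernel fully overlaps the signal: m - n + 1 = 41 - 41 + 1 = 1

1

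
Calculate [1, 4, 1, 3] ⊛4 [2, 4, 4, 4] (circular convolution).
Use y[k] = Σ_j x[j]·h[(k-j) mod 4]. y[0] = 1×2 + 4×4 + 1×4 + 3×4 = 34; y[1] = 1×4 + 4×2 + 1×4 + 3×4 = 28; y[2] = 1×4 + 4×4 + 1×2 + 3×4 = 34; y[3] = 1×4 + 4×4 + 1×4 + 3×2 = 30. Result: [34, 28, 34, 30]

[34, 28, 34, 30]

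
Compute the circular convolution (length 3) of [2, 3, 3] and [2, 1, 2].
Use y[k] = Σ_j f[j]·g[(k-j) mod 3]. y[0] = 2×2 + 3×2 + 3×1 = 13; y[1] = 2×1 + 3×2 + 3×2 = 14; y[2] = 2×2 + 3×1 + 3×2 = 13. Result: [13, 14, 13]

[13, 14, 13]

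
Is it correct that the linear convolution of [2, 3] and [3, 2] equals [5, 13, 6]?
Recompute linear convolution of [2, 3] and [3, 2]: y[0] = 2×3 = 6; y[1] = 2×2 + 3×3 = 13; y[2] = 3×2 = 6 → [6, 13, 6]. Compare to given [5, 13, 6]: they differ at index 0: given 5, correct 6, so answer: No

No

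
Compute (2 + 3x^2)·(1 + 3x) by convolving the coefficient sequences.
Ascending coefficients: a = [2, 0, 3], b = [1, 3]. c[0] = 2×1 = 2; c[1] = 2×3 + 0×1 = 6; c[2] = 0×3 + 3×1 = 3; c[3] = 3×3 = 9. Result coefficients: [2, 6, 3, 9] → 2 + 6x + 3x^2 + 9x^3

2 + 6x + 3x^2 + 9x^3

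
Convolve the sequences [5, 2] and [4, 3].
y[0] = 5×4 = 20; y[1] = 5×3 + 2×4 = 23; y[2] = 2×3 = 6

[20, 23, 6]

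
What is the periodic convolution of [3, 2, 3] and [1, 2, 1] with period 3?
Use y[k] = Σ_j x[j]·h[(k-j) mod 3]. y[0] = 3×1 + 2×1 + 3×2 = 11; y[1] = 3×2 + 2×1 + 3×1 = 11; y[2] = 3×1 + 2×2 + 3×1 = 10. Result: [11, 11, 10]

[11, 11, 10]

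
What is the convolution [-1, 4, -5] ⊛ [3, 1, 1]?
y[0] = -1×3 = -3; y[1] = -1×1 + 4×3 = 11; y[2] = -1×1 + 4×1 + -5×3 = -12; y[3] = 4×1 + -5×1 = -1; y[4] = -5×1 = -5

[-3, 11, -12, -1, -5]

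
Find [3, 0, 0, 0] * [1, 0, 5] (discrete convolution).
y[0] = 3×1 = 3; y[1] = 3×0 + 0×1 = 0; y[2] = 3×5 + 0×0 + 0×1 = 15; y[3] = 0×5 + 0×0 + 0×1 = 0; y[4] = 0×5 + 0×0 = 0; y[5] = 0×5 = 0

[3, 0, 15, 0, 0, 0]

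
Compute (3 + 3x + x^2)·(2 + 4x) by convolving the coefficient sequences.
Ascending coefficients: a = [3, 3, 1], b = [2, 4]. c[0] = 3×2 = 6; c[1] = 3×4 + 3×2 = 18; c[2] = 3×4 + 1×2 = 14; c[3] = 1×4 = 4. Result coefficients: [6, 18, 14, 4] → 6 + 18x + 14x^2 + 4x^3

6 + 18x + 14x^2 + 4x^3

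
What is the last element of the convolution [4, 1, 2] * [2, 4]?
Use y[k] = Σ_i a[i]·b[k-i] at k=3. y[3] = 2×4 = 8

8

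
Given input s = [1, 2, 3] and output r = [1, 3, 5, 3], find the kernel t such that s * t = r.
Output length 4 = len(s) + len(t) - 1 ⇒ len(t) = 2. Solve t forward using t[k] = (r[k] - Σ_{i≥1} s[i]·t[k-i]) / s[0]: t[0] = r[0] / s[0] = 1 / 1 = 1; t[1] = (r[1] - 2×1) / s[0] = (3 - 2×1) / 1 = 1. So t = [1, 1]. Forward-check [1, 2, 3] * [1, 1]: r[0] = 1×1 = 1; r[1] = 1×1 + 2×1 = 3; r[2] = 2×1 + 3×1 = 5; r[3] = 3×1 = 3 → [1, 3, 5, 3] ✓

[1, 1]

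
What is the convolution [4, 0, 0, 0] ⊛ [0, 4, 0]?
y[0] = 4×0 = 0; y[1] = 4×4 + 0×0 = 16; y[2] = 4×0 + 0×4 + 0×0 = 0; y[3] = 0×0 + 0×4 + 0×0 = 0; y[4] = 0×0 + 0×4 = 0; y[5] = 0×0 = 0

[0, 16, 0, 0, 0, 0]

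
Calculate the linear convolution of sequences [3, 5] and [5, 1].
y[0] = 3×5 = 15; y[1] = 3×1 + 5×5 = 28; y[2] = 5×1 = 5

[15, 28, 5]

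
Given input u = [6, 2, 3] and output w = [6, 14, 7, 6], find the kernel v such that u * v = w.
Output length 4 = len(u) + len(v) - 1 ⇒ len(v) = 2. Solve v forward using v[k] = (w[k] - Σ_{i≥1} u[i]·v[k-i]) / u[0]: v[0] = w[0] / u[0] = 6 / 6 = 1; v[1] = (w[1] - 2×1) / u[0] = (14 - 2×1) / 6 = 2. So v = [1, 2]. Forward-check [6, 2, 3] * [1, 2]: w[0] = 6×1 = 6; w[1] = 6×2 + 2×1 = 14; w[2] = 2×2 + 3×1 = 7; w[3] = 3×2 = 6 → [6, 14, 7, 6] ✓

[1, 2]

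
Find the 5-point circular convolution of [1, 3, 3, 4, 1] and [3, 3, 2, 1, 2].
Use y[k] = Σ_j u[j]·v[(k-j) mod 5]. y[0] = 1×3 + 3×2 + 3×1 + 4×2 + 1×3 = 23; y[1] = 1×3 + 3×3 + 3×2 + 4×1 + 1×2 = 24; y[2] = 1×2 + 3×3 + 3×3 + 4×2 + 1×1 = 29; y[3] = 1×1 + 3×2 + 3×3 + 4×3 + 1×2 = 30; y[4] = 1×2 + 3×1 + 3×2 + 4×3 + 1×3 = 26. Result: [23, 24, 29, 30, 26]

[23, 24, 29, 30, 26]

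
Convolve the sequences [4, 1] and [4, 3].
y[0] = 4×4 = 16; y[1] = 4×3 + 1×4 = 16; y[2] = 1×3 = 3

[16, 16, 3]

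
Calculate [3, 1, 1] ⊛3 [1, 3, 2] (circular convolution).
Use y[k] = Σ_j f[j]·g[(k-j) mod 3]. y[0] = 3×1 + 1×2 + 1×3 = 8; y[1] = 3×3 + 1×1 + 1×2 = 12; y[2] = 3×2 + 1×3 + 1×1 = 10. Result: [8, 12, 10]

[8, 12, 10]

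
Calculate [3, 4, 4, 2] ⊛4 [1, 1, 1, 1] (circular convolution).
Use y[k] = Σ_j x[j]·h[(k-j) mod 4]. y[0] = 3×1 + 4×1 + 4×1 + 2×1 = 13; y[1] = 3×1 + 4×1 + 4×1 + 2×1 = 13; y[2] = 3×1 + 4×1 + 4×1 + 2×1 = 13; y[3] = 3×1 + 4×1 + 4×1 + 2×1 = 13. Result: [13, 13, 13, 13]

[13, 13, 13, 13]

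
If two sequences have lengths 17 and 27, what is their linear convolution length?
Linear/full convolution length: m + n - 1 = 17 + 27 - 1 = 43

43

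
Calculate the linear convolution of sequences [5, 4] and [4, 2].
y[0] = 5×4 = 20; y[1] = 5×2 + 4×4 = 26; y[2] = 4×2 = 8

[20, 26, 8]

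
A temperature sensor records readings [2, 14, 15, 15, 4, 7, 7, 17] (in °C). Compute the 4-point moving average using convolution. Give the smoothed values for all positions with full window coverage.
4-point moving average kernel = [1, 1, 1, 1]. Apply in 'valid' mode (full window coverage): avg[0] = (2 + 14 + 15 + 15) / 4 = 11.5; avg[1] = (14 + 15 + 15 + 4) / 4 = 12.0; avg[2] = (15 + 15 + 4 + 7) / 4 = 10.25; avg[3] = (15 + 4 + 7 + 7) / 4 = 8.25; avg[4] = (4 + 7 + 7 + 17) / 4 = 8.75. Smoothed values: [11.5, 12.0, 10.25, 8.25, 8.75]

[11.5, 12.0, 10.25, 8.25, 8.75]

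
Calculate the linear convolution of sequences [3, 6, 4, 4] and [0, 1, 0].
y[0] = 3×0 = 0; y[1] = 3×1 + 6×0 = 3; y[2] = 3×0 + 6×1 + 4×0 = 6; y[3] = 6×0 + 4×1 + 4×0 = 4; y[4] = 4×0 + 4×1 = 4; y[5] = 4×0 = 0

[0, 3, 6, 4, 4, 0]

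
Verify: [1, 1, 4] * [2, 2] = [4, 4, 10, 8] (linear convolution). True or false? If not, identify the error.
Recompute linear convolution of [1, 1, 4] and [2, 2]: y[0] = 1×2 = 2; y[1] = 1×2 + 1×2 = 4; y[2] = 1×2 + 4×2 = 10; y[3] = 4×2 = 8 → [2, 4, 10, 8]. Compare to given [4, 4, 10, 8]: they differ at index 0: given 4, correct 2, so answer: No

No. Error at index 0: given 4, correct 2.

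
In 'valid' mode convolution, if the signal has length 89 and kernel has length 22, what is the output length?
'Valid' mode counts only positions where the kernel fully overlaps the signal: m - n + 1 = 89 - 22 + 1 = 68

68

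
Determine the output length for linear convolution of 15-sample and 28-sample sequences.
Linear/full convolution length: m + n - 1 = 15 + 28 - 1 = 42

42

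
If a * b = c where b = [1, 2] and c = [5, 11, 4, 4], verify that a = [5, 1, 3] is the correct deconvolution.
Forward-compute [5, 1, 3] * [1, 2]: c[0] = 5×1 = 5; c[1] = 5×2 + 1×1 = 11; c[2] = 1×2 + 3×1 = 5; c[3] = 3×2 = 6 → [5, 11, 5, 6]. Does not match given c = [5, 11, 4, 4].

Not verified. [5, 1, 3] * [1, 2] = [5, 11, 5, 6], which differs from [5, 11, 4, 4] at index 2.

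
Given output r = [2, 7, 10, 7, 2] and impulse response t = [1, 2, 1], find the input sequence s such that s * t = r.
Deconvolve r=[2, 7, 10, 7, 2] by t=[1, 2, 1]. Since t[0]=1, solve forward: s[0] = r[0] / 1 = 2; s[1] = (r[1] - 2×2) / 1 = 3; s[2] = (r[2] - 3×2 - 2×1) / 1 = 2. So s = [2, 3, 2]. Check by forward convolution: r[0] = 2×1 = 2; r[1] = 2×2 + 3×1 = 7; r[2] = 2×1 + 3×2 + 2×1 = 10; r[3] = 3×1 + 2×2 = 7; r[4] = 2×1 = 2

[2, 3, 2]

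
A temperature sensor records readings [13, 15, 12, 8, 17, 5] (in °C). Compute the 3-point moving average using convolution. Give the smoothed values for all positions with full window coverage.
3-point moving average kernel = [1, 1, 1]. Apply in 'valid' mode (full window coverage): avg[0] = (13 + 15 + 12) / 3 = 13.33; avg[1] = (15 + 12 + 8) / 3 = 11.67; avg[2] = (12 + 8 + 17) / 3 = 12.33; avg[3] = (8 + 17 + 5) / 3 = 10.0. Smoothed values: [13.33, 11.67, 12.33, 10.0]

[13.33, 11.67, 12.33, 10.0]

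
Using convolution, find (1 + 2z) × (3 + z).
Ascending coefficients: a = [1, 2], b = [3, 1]. c[0] = 1×3 = 3; c[1] = 1×1 + 2×3 = 7; c[2] = 2×1 = 2. Result coefficients: [3, 7, 2] → 3 + 7z + 2z^2

3 + 7z + 2z^2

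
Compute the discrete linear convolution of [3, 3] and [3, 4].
y[0] = 3×3 = 9; y[1] = 3×4 + 3×3 = 21; y[2] = 3×4 = 12

[9, 21, 12]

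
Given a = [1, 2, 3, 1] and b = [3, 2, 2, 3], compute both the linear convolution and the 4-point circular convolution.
Linear: y_lin[0] = 1×3 = 3; y_lin[1] = 1×2 + 2×3 = 8; y_lin[2] = 1×2 + 2×2 + 3×3 = 15; y_lin[3] = 1×3 + 2×2 + 3×2 + 1×3 = 16; y_lin[4] = 2×3 + 3×2 + 1×2 = 14; y_lin[5] = 3×3 + 1×2 = 11; y_lin[6] = 1×3 = 3 → [3, 8, 15, 16, 14, 11, 3]. Circular (length 4): y[0] = 1×3 + 2×3 + 3×2 + 1×2 = 17; y[1] = 1×2 + 2×3 + 3×3 + 1×2 = 19; y[2] = 1×2 + 2×2 + 3×3 + 1×3 = 18; y[3] = 1×3 + 2×2 + 3×2 + 1×3 = 16 → [17, 19, 18, 16]

Linear: [3, 8, 15, 16, 14, 11, 3], Circular: [17, 19, 18, 16]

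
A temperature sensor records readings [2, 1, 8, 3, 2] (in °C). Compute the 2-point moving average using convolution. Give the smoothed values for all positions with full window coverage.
2-point moving average kernel = [1, 1]. Apply in 'valid' mode (full window coverage): avg[0] = (2 + 1) / 2 = 1.5; avg[1] = (1 + 8) / 2 = 4.5; avg[2] = (8 + 3) / 2 = 5.5; avg[3] = (3 + 2) / 2 = 2.5. Smoothed values: [1.5, 4.5, 5.5, 2.5]

[1.5, 4.5, 5.5, 2.5]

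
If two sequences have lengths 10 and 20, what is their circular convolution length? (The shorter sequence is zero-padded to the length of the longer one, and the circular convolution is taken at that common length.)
Circular convolution (zero-padding the shorter input) has length max(m, n) = max(10, 20) = 20

20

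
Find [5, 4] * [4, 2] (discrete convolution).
y[0] = 5×4 = 20; y[1] = 5×2 + 4×4 = 26; y[2] = 4×2 = 8

[20, 26, 8]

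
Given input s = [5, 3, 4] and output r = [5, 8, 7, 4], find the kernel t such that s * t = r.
Output length 4 = len(s) + len(t) - 1 ⇒ len(t) = 2. Solve t forward using t[k] = (r[k] - Σ_{i≥1} s[i]·t[k-i]) / s[0]: t[0] = r[0] / s[0] = 5 / 5 = 1; t[1] = (r[1] - 3×1) / s[0] = (8 - 3×1) / 5 = 1. So t = [1, 1]. Forward-check [5, 3, 4] * [1, 1]: r[0] = 5×1 = 5; r[1] = 5×1 + 3×1 = 8; r[2] = 3×1 + 4×1 = 7; r[3] = 4×1 = 4 → [5, 8, 7, 4] ✓

[1, 1]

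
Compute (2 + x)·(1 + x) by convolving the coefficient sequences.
Ascending coefficients: a = [2, 1], b = [1, 1]. c[0] = 2×1 = 2; c[1] = 2×1 + 1×1 = 3; c[2] = 1×1 = 1. Result coefficients: [2, 3, 1] → 2 + 3x + x^2

2 + 3x + x^2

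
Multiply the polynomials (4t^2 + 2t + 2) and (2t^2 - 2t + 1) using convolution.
Ascending coefficients: a = [2, 2, 4], b = [1, -2, 2]. c[0] = 2×1 = 2; c[1] = 2×-2 + 2×1 = -2; c[2] = 2×2 + 2×-2 + 4×1 = 4; c[3] = 2×2 + 4×-2 = -4; c[4] = 4×2 = 8. Result coefficients: [2, -2, 4, -4, 8] → 8t^4 - 4t^3 + 4t^2 - 2t + 2

8t^4 - 4t^3 + 4t^2 - 2t + 2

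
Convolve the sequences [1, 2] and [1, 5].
y[0] = 1×1 = 1; y[1] = 1×5 + 2×1 = 7; y[2] = 2×5 = 10

[1, 7, 10]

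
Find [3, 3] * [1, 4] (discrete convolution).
y[0] = 3×1 = 3; y[1] = 3×4 + 3×1 = 15; y[2] = 3×4 = 12

[3, 15, 12]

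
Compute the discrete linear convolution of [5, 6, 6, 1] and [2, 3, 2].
y[0] = 5×2 = 10; y[1] = 5×3 + 6×2 = 27; y[2] = 5×2 + 6×3 + 6×2 = 40; y[3] = 6×2 + 6×3 + 1×2 = 32; y[4] = 6×2 + 1×3 = 15; y[5] = 1×2 = 2

[10, 27, 40, 32, 15, 2]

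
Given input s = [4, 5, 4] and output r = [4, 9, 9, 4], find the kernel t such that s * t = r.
Output length 4 = len(s) + len(t) - 1 ⇒ len(t) = 2. Solve t forward using t[k] = (r[k] - Σ_{i≥1} s[i]·t[k-i]) / s[0]: t[0] = r[0] / s[0] = 4 / 4 = 1; t[1] = (r[1] - 5×1) / s[0] = (9 - 5×1) / 4 = 1. So t = [1, 1]. Forward-check [4, 5, 4] * [1, 1]: r[0] = 4×1 = 4; r[1] = 4×1 + 5×1 = 9; r[2] = 5×1 + 4×1 = 9; r[3] = 4×1 = 4 → [4, 9, 9, 4] ✓

[1, 1]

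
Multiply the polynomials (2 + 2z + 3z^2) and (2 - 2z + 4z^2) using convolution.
Ascending coefficients: a = [2, 2, 3], b = [2, -2, 4]. c[0] = 2×2 = 4; c[1] = 2×-2 + 2×2 = 0; c[2] = 2×4 + 2×-2 + 3×2 = 10; c[3] = 2×4 + 3×-2 = 2; c[4] = 3×4 = 12. Result coefficients: [4, 0, 10, 2, 12] → 4 + 10z^2 + 2z^3 + 12z^4

4 + 10z^2 + 2z^3 + 12z^4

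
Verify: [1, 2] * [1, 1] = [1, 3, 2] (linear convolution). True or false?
Recompute linear convolution of [1, 2] and [1, 1]: y[0] = 1×1 = 1; y[1] = 1×1 + 2×1 = 3; y[2] = 2×1 = 2 → [1, 3, 2]. Given [1, 3, 2] matches, so answer: Yes

Yes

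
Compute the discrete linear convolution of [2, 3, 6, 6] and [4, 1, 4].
y[0] = 2×4 = 8; y[1] = 2×1 + 3×4 = 14; y[2] = 2×4 + 3×1 + 6×4 = 35; y[3] = 3×4 + 6×1 + 6×4 = 42; y[4] = 6×4 + 6×1 = 30; y[5] = 6×4 = 24

[8, 14, 35, 42, 30, 24]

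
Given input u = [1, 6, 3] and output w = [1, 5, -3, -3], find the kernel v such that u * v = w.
Output length 4 = len(u) + len(v) - 1 ⇒ len(v) = 2. Solve v forward using v[k] = (w[k] - Σ_{i≥1} u[i]·v[k-i]) / u[0]: v[0] = w[0] / u[0] = 1 / 1 = 1; v[1] = (w[1] - 6×1) / u[0] = (5 - 6×1) / 1 = -1. So v = [1, -1]. Forward-check [1, 6, 3] * [1, -1]: w[0] = 1×1 = 1; w[1] = 1×-1 + 6×1 = 5; w[2] = 6×-1 + 3×1 = -3; w[3] = 3×-1 = -3 → [1, 5, -3, -3] ✓

[1, -1]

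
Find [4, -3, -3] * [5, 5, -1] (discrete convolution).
y[0] = 4×5 = 20; y[1] = 4×5 + -3×5 = 5; y[2] = 4×-1 + -3×5 + -3×5 = -34; y[3] = -3×-1 + -3×5 = -12; y[4] = -3×-1 = 3

[20, 5, -34, -12, 3]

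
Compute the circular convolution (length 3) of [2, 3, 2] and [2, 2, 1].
Use y[k] = Σ_j a[j]·b[(k-j) mod 3]. y[0] = 2×2 + 3×1 + 2×2 = 11; y[1] = 2×2 + 3×2 + 2×1 = 12; y[2] = 2×1 + 3×2 + 2×2 = 12. Result: [11, 12, 12]

[11, 12, 12]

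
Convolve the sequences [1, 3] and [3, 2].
y[0] = 1×3 = 3; y[1] = 1×2 + 3×3 = 11; y[2] = 3×2 = 6

[3, 11, 6]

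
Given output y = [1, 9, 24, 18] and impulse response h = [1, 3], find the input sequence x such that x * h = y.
Deconvolve y=[1, 9, 24, 18] by h=[1, 3]. Since h[0]=1, solve forward: x[0] = y[0] / 1 = 1; x[1] = (y[1] - 1×3) / 1 = 6; x[2] = (y[2] - 6×3) / 1 = 6. So x = [1, 6, 6]. Check by forward convolution: y[0] = 1×1 = 1; y[1] = 1×3 + 6×1 = 9; y[2] = 6×3 + 6×1 = 24; y[3] = 6×3 = 18

[1, 6, 6]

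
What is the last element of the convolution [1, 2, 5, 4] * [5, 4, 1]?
Use y[k] = Σ_i a[i]·b[k-i] at k=5. y[5] = 4×1 = 4

4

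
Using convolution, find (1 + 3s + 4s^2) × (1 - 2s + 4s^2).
Ascending coefficients: a = [1, 3, 4], b = [1, -2, 4]. c[0] = 1×1 = 1; c[1] = 1×-2 + 3×1 = 1; c[2] = 1×4 + 3×-2 + 4×1 = 2; c[3] = 3×4 + 4×-2 = 4; c[4] = 4×4 = 16. Result coefficients: [1, 1, 2, 4, 16] → 1 + s + 2s^2 + 4s^3 + 16s^4

1 + s + 2s^2 + 4s^3 + 16s^4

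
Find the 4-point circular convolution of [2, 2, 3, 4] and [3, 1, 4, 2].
Use y[k] = Σ_j a[j]·b[(k-j) mod 4]. y[0] = 2×3 + 2×2 + 3×4 + 4×1 = 26; y[1] = 2×1 + 2×3 + 3×2 + 4×4 = 30; y[2] = 2×4 + 2×1 + 3×3 + 4×2 = 27; y[3] = 2×2 + 2×4 + 3×1 + 4×3 = 27. Result: [26, 30, 27, 27]

[26, 30, 27, 27]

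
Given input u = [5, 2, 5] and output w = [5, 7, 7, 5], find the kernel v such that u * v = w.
Output length 4 = len(u) + len(v) - 1 ⇒ len(v) = 2. Solve v forward using v[k] = (w[k] - Σ_{i≥1} u[i]·v[k-i]) / u[0]: v[0] = w[0] / u[0] = 5 / 5 = 1; v[1] = (w[1] - 2×1) / u[0] = (7 - 2×1) / 5 = 1. So v = [1, 1]. Forward-check [5, 2, 5] * [1, 1]: w[0] = 5×1 = 5; w[1] = 5×1 + 2×1 = 7; w[2] = 2×1 + 5×1 = 7; w[3] = 5×1 = 5 → [5, 7, 7, 5] ✓

[1, 1]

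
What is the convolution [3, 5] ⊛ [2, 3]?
y[0] = 3×2 = 6; y[1] = 3×3 + 5×2 = 19; y[2] = 5×3 = 15

[6, 19, 15]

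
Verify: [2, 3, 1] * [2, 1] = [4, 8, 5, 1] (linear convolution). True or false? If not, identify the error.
Recompute linear convolution of [2, 3, 1] and [2, 1]: y[0] = 2×2 = 4; y[1] = 2×1 + 3×2 = 8; y[2] = 3×1 + 1×2 = 5; y[3] = 1×1 = 1 → [4, 8, 5, 1]. Given [4, 8, 5, 1] matches, so answer: Yes

Yes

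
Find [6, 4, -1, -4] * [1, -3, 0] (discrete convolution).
y[0] = 6×1 = 6; y[1] = 6×-3 + 4×1 = -14; y[2] = 6×0 + 4×-3 + -1×1 = -13; y[3] = 4×0 + -1×-3 + -4×1 = -1; y[4] = -1×0 + -4×-3 = 12; y[5] = -4×0 = 0

[6, -14, -13, -1, 12, 0]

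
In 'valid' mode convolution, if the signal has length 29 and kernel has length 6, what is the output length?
'Valid' mode counts only positions where the kernel fully overlaps the signal: m - n + 1 = 29 - 6 + 1 = 24

24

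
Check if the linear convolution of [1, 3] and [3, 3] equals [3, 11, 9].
Recompute linear convolution of [1, 3] and [3, 3]: y[0] = 1×3 = 3; y[1] = 1×3 + 3×3 = 12; y[2] = 3×3 = 9 → [3, 12, 9]. Compare to given [3, 11, 9]: they differ at index 1: given 11, correct 12, so answer: No

No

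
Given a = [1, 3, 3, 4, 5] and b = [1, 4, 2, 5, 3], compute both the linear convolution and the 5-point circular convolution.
Linear: y_lin[0] = 1×1 = 1; y_lin[1] = 1×4 + 3×1 = 7; y_lin[2] = 1×2 + 3×4 + 3×1 = 17; y_lin[3] = 1×5 + 3×2 + 3×4 + 4×1 = 27; y_lin[4] = 1×3 + 3×5 + 3×2 + 4×4 + 5×1 = 45; y_lin[5] = 3×3 + 3×5 + 4×2 + 5×4 = 52; y_lin[6] = 3×3 + 4×5 + 5×2 = 39; y_lin[7] = 4×3 + 5×5 = 37; y_lin[8] = 5×3 = 15 → [1, 7, 17, 27, 45, 52, 39, 37, 15]. Circular (length 5): y[0] = 1×1 + 3×3 + 3×5 + 4×2 + 5×4 = 53; y[1] = 1×4 + 3×1 + 3×3 + 4×5 + 5×2 = 46; y[2] = 1×2 + 3×4 + 3×1 + 4×3 + 5×5 = 54; y[3] = 1×5 + 3×2 + 3×4 + 4×1 + 5×3 = 42; y[4] = 1×3 + 3×5 + 3×2 + 4×4 + 5×1 = 45 → [53, 46, 54, 42, 45]

Linear: [1, 7, 17, 27, 45, 52, 39, 37, 15], Circular: [53, 46, 54, 42, 45]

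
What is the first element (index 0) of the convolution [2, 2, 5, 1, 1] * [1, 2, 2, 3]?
Use y[k] = Σ_i a[i]·b[k-i] at k=0. y[0] = 2×1 = 2

2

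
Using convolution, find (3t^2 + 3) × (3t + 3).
Ascending coefficients: a = [3, 0, 3], b = [3, 3]. c[0] = 3×3 = 9; c[1] = 3×3 + 0×3 = 9; c[2] = 0×3 + 3×3 = 9; c[3] = 3×3 = 9. Result coefficients: [9, 9, 9, 9] → 9t^3 + 9t^2 + 9t + 9

9t^3 + 9t^2 + 9t + 9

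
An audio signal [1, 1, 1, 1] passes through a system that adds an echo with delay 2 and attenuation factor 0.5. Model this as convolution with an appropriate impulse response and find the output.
Direct-path + delayed-attenuated-path model → impulse response h = [1, 0, 0.5] (1 at lag 0, 0.5 at lag 2). Output y[n] = x[n] + 0.5·x[n - 2] (with x[n] = 0 outside 0..3): y[0] = 1 + 0.5×0 = 1; y[1] = 1 + 0.5×0 = 1; y[2] = 1 + 0.5×1 = 1.5; y[3] = 1 + 0.5×1 = 1.5; y[4] = 0 + 0.5×1 = 0.5; y[5] = 0 + 0.5×1 = 0.5. So y = [1, 1, 1.5, 1.5, 0.5, 0.5]

[1, 1, 1.5, 1.5, 0.5, 0.5]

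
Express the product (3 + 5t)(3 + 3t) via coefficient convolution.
Ascending coefficients: a = [3, 5], b = [3, 3]. c[0] = 3×3 = 9; c[1] = 3×3 + 5×3 = 24; c[2] = 5×3 = 15. Result coefficients: [9, 24, 15] → 9 + 24t + 15t^2

9 + 24t + 15t^2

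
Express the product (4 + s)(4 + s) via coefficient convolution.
Ascending coefficients: a = [4, 1], b = [4, 1]. c[0] = 4×4 = 16; c[1] = 4×1 + 1×4 = 8; c[2] = 1×1 = 1. Result coefficients: [16, 8, 1] → 16 + 8s + s^2

16 + 8s + s^2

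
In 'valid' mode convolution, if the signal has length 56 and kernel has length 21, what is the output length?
'Valid' mode counts only positions where the kernel fully overlaps the signal: m - n + 1 = 56 - 21 + 1 = 36

36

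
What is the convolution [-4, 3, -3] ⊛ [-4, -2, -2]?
y[0] = -4×-4 = 16; y[1] = -4×-2 + 3×-4 = -4; y[2] = -4×-2 + 3×-2 + -3×-4 = 14; y[3] = 3×-2 + -3×-2 = 0; y[4] = -3×-2 = 6

[16, -4, 14, 0, 6]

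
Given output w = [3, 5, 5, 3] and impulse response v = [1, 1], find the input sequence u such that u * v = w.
Deconvolve w=[3, 5, 5, 3] by v=[1, 1]. Since v[0]=1, solve forward: u[0] = w[0] / 1 = 3; u[1] = (w[1] - 3×1) / 1 = 2; u[2] = (w[2] - 2×1) / 1 = 3. So u = [3, 2, 3]. Check by forward convolution: w[0] = 3×1 = 3; w[1] = 3×1 + 2×1 = 5; w[2] = 2×1 + 3×1 = 5; w[3] = 3×1 = 3

[3, 2, 3]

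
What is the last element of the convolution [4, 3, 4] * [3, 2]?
Use y[k] = Σ_i a[i]·b[k-i] at k=3. y[3] = 4×2 = 8

8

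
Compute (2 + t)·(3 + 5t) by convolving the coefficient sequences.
Ascending coefficients: a = [2, 1], b = [3, 5]. c[0] = 2×3 = 6; c[1] = 2×5 + 1×3 = 13; c[2] = 1×5 = 5. Result coefficients: [6, 13, 5] → 6 + 13t + 5t^2

6 + 13t + 5t^2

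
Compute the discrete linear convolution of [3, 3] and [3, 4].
y[0] = 3×3 = 9; y[1] = 3×4 + 3×3 = 21; y[2] = 3×4 = 12

[9, 21, 12]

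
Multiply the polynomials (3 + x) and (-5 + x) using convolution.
Ascending coefficients: a = [3, 1], b = [-5, 1]. c[0] = 3×-5 = -15; c[1] = 3×1 + 1×-5 = -2; c[2] = 1×1 = 1. Result coefficients: [-15, -2, 1] → -15 - 2x + x^2

-15 - 2x + x^2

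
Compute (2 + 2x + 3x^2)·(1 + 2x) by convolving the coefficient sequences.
Ascending coefficients: a = [2, 2, 3], b = [1, 2]. c[0] = 2×1 = 2; c[1] = 2×2 + 2×1 = 6; c[2] = 2×2 + 3×1 = 7; c[3] = 3×2 = 6. Result coefficients: [2, 6, 7, 6] → 2 + 6x + 7x^2 + 6x^3

2 + 6x + 7x^2 + 6x^3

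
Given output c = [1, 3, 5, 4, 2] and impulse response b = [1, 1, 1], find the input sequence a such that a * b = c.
Deconvolve c=[1, 3, 5, 4, 2] by b=[1, 1, 1]. Since b[0]=1, solve forward: a[0] = c[0] / 1 = 1; a[1] = (c[1] - 1×1) / 1 = 2; a[2] = (c[2] - 2×1 - 1×1) / 1 = 2. So a = [1, 2, 2]. Check by forward convolution: c[0] = 1×1 = 1; c[1] = 1×1 + 2×1 = 3; c[2] = 1×1 + 2×1 + 2×1 = 5; c[3] = 2×1 + 2×1 = 4; c[4] = 2×1 = 2

[1, 2, 2]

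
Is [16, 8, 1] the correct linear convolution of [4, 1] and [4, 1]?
Recompute linear convolution of [4, 1] and [4, 1]: y[0] = 4×4 = 16; y[1] = 4×1 + 1×4 = 8; y[2] = 1×1 = 1 → [16, 8, 1]. Given [16, 8, 1] matches, so answer: Yes

Yes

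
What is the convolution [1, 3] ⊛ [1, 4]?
y[0] = 1×1 = 1; y[1] = 1×4 + 3×1 = 7; y[2] = 3×4 = 12

[1, 7, 12]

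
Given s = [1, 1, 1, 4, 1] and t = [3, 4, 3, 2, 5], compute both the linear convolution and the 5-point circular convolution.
Linear: y_lin[0] = 1×3 = 3; y_lin[1] = 1×4 + 1×3 = 7; y_lin[2] = 1×3 + 1×4 + 1×3 = 10; y_lin[3] = 1×2 + 1×3 + 1×4 + 4×3 = 21; y_lin[4] = 1×5 + 1×2 + 1×3 + 4×4 + 1×3 = 29; y_lin[5] = 1×5 + 1×2 + 4×3 + 1×4 = 23; y_lin[6] = 1×5 + 4×2 + 1×3 = 16; y_lin[7] = 4×5 + 1×2 = 22; y_lin[8] = 1×5 = 5 → [3, 7, 10, 21, 29, 23, 16, 22, 5]. Circular (length 5): y[0] = 1×3 + 1×5 + 1×2 + 4×3 + 1×4 = 26; y[1] = 1×4 + 1×3 + 1×5 + 4×2 + 1×3 = 23; y[2] = 1×3 + 1×4 + 1×3 + 4×5 + 1×2 = 32; y[3] = 1×2 + 1×3 + 1×4 + 4×3 + 1×5 = 26; y[4] = 1×5 + 1×2 + 1×3 + 4×4 + 1×3 = 29 → [26, 23, 32, 26, 29]

Linear: [3, 7, 10, 21, 29, 23, 16, 22, 5], Circular: [26, 23, 32, 26, 29]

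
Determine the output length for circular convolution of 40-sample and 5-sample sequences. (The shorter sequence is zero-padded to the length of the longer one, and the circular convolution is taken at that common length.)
Circular convolution (zero-padding the shorter input) has length max(m, n) = max(40, 5) = 40

40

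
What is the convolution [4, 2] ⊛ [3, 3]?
y[0] = 4×3 = 12; y[1] = 4×3 + 2×3 = 18; y[2] = 2×3 = 6

[12, 18, 6]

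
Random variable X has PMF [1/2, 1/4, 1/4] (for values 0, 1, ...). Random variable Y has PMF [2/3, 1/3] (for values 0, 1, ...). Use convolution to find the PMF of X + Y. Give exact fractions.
P(X+Y=k) = Σ_i P(X=i)·P(Y=k-i) — a convolution of [1/2, 1/4, 1/4] and [2/3, 1/3]. P(X+Y=0) = (1/2)×(2/3) = 1/3; P(X+Y=1) = (1/2)×(1/3) + (1/4)×(2/3) = 1/6 + 1/6 = 1/3; P(X+Y=2) = (1/4)×(1/3) + (1/4)×(2/3) = 1/12 + 1/6 = 1/4; P(X+Y=3) = (1/4)×(1/3) = 1/12. PMF: [1/3, 1/3, 1/4, 1/12] (sums to 1 ✓)

[1/3, 1/3, 1/4, 1/12]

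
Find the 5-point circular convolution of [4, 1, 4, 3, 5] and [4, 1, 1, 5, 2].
Use y[k] = Σ_j a[j]·b[(k-j) mod 5]. y[0] = 4×4 + 1×2 + 4×5 + 3×1 + 5×1 = 46; y[1] = 4×1 + 1×4 + 4×2 + 3×5 + 5×1 = 36; y[2] = 4×1 + 1×1 + 4×4 + 3×2 + 5×5 = 52; y[3] = 4×5 + 1×1 + 4×1 + 3×4 + 5×2 = 47; y[4] = 4×2 + 1×5 + 4×1 + 3×1 + 5×4 = 40. Result: [46, 36, 52, 47, 40]

[46, 36, 52, 47, 40]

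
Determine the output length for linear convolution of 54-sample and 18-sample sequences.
Linear/full convolution length: m + n - 1 = 54 + 18 - 1 = 71

71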